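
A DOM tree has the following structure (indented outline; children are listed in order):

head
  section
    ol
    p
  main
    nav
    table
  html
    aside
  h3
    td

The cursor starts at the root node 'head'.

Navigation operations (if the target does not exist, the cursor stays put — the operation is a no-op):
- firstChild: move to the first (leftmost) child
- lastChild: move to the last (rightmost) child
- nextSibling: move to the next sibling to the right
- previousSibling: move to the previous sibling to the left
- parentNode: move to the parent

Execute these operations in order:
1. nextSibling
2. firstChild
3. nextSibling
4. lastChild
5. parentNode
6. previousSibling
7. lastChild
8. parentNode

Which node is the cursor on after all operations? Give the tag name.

Answer: section

Derivation:
After 1 (nextSibling): head (no-op, stayed)
After 2 (firstChild): section
After 3 (nextSibling): main
After 4 (lastChild): table
After 5 (parentNode): main
After 6 (previousSibling): section
After 7 (lastChild): p
After 8 (parentNode): section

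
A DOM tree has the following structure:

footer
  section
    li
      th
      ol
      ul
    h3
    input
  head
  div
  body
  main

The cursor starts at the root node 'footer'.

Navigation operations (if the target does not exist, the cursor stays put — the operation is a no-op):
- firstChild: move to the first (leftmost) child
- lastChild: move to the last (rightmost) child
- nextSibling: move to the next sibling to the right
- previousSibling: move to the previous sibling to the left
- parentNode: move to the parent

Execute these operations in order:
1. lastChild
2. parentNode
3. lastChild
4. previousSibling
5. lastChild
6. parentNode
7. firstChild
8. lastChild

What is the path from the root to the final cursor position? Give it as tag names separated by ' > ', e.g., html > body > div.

Answer: footer > section > input

Derivation:
After 1 (lastChild): main
After 2 (parentNode): footer
After 3 (lastChild): main
After 4 (previousSibling): body
After 5 (lastChild): body (no-op, stayed)
After 6 (parentNode): footer
After 7 (firstChild): section
After 8 (lastChild): input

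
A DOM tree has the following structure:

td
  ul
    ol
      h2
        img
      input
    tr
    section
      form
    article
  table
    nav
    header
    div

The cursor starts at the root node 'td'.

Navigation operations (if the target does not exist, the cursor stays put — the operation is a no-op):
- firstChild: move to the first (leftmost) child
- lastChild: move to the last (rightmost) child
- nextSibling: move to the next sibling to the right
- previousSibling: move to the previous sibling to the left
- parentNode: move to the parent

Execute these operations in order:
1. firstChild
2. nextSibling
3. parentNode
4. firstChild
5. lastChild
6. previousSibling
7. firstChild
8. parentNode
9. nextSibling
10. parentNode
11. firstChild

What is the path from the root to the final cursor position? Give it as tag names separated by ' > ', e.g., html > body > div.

Answer: td > ul > ol

Derivation:
After 1 (firstChild): ul
After 2 (nextSibling): table
After 3 (parentNode): td
After 4 (firstChild): ul
After 5 (lastChild): article
After 6 (previousSibling): section
After 7 (firstChild): form
After 8 (parentNode): section
After 9 (nextSibling): article
After 10 (parentNode): ul
After 11 (firstChild): ol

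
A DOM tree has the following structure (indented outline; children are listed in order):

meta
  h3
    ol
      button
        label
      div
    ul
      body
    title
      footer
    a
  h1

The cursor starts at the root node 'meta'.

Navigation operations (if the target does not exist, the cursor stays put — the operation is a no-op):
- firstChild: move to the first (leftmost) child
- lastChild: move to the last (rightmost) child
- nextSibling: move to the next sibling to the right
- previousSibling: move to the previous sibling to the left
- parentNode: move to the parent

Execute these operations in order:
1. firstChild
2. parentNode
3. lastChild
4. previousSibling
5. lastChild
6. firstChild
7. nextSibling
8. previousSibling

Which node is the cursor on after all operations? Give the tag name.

Answer: title

Derivation:
After 1 (firstChild): h3
After 2 (parentNode): meta
After 3 (lastChild): h1
After 4 (previousSibling): h3
After 5 (lastChild): a
After 6 (firstChild): a (no-op, stayed)
After 7 (nextSibling): a (no-op, stayed)
After 8 (previousSibling): title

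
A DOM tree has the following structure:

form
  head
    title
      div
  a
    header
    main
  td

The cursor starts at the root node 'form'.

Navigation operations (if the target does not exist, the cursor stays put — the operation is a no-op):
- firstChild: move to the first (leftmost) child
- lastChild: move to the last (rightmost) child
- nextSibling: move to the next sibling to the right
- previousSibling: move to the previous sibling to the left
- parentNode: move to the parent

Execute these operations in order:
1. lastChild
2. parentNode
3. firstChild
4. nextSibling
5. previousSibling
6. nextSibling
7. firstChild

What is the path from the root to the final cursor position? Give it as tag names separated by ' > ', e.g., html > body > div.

After 1 (lastChild): td
After 2 (parentNode): form
After 3 (firstChild): head
After 4 (nextSibling): a
After 5 (previousSibling): head
After 6 (nextSibling): a
After 7 (firstChild): header

Answer: form > a > header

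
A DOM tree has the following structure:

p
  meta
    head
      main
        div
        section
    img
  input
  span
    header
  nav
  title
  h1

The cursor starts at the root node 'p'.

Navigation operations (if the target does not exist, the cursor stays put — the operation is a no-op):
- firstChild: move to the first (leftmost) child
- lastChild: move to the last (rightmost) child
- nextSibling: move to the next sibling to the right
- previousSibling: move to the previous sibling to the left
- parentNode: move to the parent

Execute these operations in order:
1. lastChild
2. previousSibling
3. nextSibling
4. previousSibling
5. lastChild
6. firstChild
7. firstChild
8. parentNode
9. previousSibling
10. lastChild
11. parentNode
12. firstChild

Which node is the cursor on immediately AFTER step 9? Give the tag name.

After 1 (lastChild): h1
After 2 (previousSibling): title
After 3 (nextSibling): h1
After 4 (previousSibling): title
After 5 (lastChild): title (no-op, stayed)
After 6 (firstChild): title (no-op, stayed)
After 7 (firstChild): title (no-op, stayed)
After 8 (parentNode): p
After 9 (previousSibling): p (no-op, stayed)

Answer: p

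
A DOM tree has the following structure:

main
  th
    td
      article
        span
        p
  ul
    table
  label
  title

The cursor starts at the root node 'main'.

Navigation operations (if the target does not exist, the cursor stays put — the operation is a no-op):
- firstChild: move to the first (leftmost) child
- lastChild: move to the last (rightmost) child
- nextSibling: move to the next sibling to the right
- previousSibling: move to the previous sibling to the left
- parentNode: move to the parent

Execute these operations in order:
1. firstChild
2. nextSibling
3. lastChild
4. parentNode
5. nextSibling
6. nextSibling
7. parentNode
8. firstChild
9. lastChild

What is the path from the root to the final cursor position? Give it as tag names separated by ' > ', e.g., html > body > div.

Answer: main > th > td

Derivation:
After 1 (firstChild): th
After 2 (nextSibling): ul
After 3 (lastChild): table
After 4 (parentNode): ul
After 5 (nextSibling): label
After 6 (nextSibling): title
After 7 (parentNode): main
After 8 (firstChild): th
After 9 (lastChild): td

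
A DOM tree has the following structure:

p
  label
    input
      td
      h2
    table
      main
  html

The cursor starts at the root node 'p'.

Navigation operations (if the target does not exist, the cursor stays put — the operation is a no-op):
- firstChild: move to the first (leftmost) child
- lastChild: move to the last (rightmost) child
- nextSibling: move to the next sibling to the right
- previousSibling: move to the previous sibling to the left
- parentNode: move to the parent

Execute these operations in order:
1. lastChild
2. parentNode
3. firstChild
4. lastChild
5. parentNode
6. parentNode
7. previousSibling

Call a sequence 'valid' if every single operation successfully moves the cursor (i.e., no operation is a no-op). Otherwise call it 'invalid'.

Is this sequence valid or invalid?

After 1 (lastChild): html
After 2 (parentNode): p
After 3 (firstChild): label
After 4 (lastChild): table
After 5 (parentNode): label
After 6 (parentNode): p
After 7 (previousSibling): p (no-op, stayed)

Answer: invalid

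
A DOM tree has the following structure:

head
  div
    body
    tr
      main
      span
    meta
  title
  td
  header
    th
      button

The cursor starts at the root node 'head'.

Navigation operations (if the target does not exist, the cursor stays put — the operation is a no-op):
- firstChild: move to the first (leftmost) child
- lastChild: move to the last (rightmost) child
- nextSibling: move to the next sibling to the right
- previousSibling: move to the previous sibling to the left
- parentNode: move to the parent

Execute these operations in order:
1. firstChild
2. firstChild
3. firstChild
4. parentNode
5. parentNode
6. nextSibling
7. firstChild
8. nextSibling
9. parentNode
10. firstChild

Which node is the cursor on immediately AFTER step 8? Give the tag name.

Answer: title

Derivation:
After 1 (firstChild): div
After 2 (firstChild): body
After 3 (firstChild): body (no-op, stayed)
After 4 (parentNode): div
After 5 (parentNode): head
After 6 (nextSibling): head (no-op, stayed)
After 7 (firstChild): div
After 8 (nextSibling): title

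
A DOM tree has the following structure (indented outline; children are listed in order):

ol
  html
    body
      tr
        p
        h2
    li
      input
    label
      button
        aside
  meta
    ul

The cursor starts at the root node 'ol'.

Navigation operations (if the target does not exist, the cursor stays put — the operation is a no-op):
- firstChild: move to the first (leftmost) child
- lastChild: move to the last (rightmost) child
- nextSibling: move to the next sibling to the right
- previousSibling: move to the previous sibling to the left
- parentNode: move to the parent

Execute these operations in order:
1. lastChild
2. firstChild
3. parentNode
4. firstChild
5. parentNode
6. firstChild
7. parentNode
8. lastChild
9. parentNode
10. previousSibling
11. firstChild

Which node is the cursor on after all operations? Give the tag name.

After 1 (lastChild): meta
After 2 (firstChild): ul
After 3 (parentNode): meta
After 4 (firstChild): ul
After 5 (parentNode): meta
After 6 (firstChild): ul
After 7 (parentNode): meta
After 8 (lastChild): ul
After 9 (parentNode): meta
After 10 (previousSibling): html
After 11 (firstChild): body

Answer: body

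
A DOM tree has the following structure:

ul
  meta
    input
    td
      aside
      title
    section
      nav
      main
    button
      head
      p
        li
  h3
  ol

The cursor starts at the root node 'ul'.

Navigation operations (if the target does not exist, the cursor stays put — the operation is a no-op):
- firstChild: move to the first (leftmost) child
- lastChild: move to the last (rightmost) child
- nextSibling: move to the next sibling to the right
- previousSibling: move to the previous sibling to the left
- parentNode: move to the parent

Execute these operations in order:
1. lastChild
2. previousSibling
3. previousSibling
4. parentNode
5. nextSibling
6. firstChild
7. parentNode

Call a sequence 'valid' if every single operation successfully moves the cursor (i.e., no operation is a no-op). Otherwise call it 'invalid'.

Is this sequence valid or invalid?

Answer: invalid

Derivation:
After 1 (lastChild): ol
After 2 (previousSibling): h3
After 3 (previousSibling): meta
After 4 (parentNode): ul
After 5 (nextSibling): ul (no-op, stayed)
After 6 (firstChild): meta
After 7 (parentNode): ul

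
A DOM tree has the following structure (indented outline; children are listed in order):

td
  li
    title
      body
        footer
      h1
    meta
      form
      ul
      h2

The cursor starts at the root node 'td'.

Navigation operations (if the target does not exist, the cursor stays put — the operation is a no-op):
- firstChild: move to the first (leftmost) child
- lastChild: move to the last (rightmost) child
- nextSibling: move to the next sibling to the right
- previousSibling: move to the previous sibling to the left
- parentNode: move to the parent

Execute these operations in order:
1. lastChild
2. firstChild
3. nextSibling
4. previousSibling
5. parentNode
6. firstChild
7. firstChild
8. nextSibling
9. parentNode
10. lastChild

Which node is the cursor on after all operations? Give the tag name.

Answer: h1

Derivation:
After 1 (lastChild): li
After 2 (firstChild): title
After 3 (nextSibling): meta
After 4 (previousSibling): title
After 5 (parentNode): li
After 6 (firstChild): title
After 7 (firstChild): body
After 8 (nextSibling): h1
After 9 (parentNode): title
After 10 (lastChild): h1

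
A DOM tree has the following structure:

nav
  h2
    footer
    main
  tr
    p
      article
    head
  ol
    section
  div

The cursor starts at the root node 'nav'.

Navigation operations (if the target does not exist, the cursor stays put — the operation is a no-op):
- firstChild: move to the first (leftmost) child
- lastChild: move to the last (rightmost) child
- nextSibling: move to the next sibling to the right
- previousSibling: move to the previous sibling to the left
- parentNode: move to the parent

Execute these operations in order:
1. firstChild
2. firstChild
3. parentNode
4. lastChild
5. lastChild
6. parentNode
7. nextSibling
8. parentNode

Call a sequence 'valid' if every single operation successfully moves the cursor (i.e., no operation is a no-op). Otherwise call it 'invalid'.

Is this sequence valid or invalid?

After 1 (firstChild): h2
After 2 (firstChild): footer
After 3 (parentNode): h2
After 4 (lastChild): main
After 5 (lastChild): main (no-op, stayed)
After 6 (parentNode): h2
After 7 (nextSibling): tr
After 8 (parentNode): nav

Answer: invalid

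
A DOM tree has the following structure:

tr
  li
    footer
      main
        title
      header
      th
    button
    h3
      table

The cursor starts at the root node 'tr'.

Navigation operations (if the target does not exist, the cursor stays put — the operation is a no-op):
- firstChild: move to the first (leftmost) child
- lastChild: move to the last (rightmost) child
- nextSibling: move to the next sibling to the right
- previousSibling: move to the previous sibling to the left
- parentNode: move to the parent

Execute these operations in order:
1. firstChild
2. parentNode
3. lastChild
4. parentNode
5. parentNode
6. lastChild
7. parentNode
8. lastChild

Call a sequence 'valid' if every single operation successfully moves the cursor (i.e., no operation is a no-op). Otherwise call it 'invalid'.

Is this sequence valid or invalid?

Answer: invalid

Derivation:
After 1 (firstChild): li
After 2 (parentNode): tr
After 3 (lastChild): li
After 4 (parentNode): tr
After 5 (parentNode): tr (no-op, stayed)
After 6 (lastChild): li
After 7 (parentNode): tr
After 8 (lastChild): li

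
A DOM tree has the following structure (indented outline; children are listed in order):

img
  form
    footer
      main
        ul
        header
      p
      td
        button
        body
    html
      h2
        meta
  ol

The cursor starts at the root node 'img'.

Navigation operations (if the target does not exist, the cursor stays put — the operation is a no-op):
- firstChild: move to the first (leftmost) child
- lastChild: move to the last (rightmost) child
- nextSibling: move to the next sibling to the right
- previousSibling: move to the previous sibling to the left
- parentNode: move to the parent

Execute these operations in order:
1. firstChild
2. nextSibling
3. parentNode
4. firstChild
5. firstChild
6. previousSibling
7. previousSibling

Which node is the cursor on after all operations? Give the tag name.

Answer: footer

Derivation:
After 1 (firstChild): form
After 2 (nextSibling): ol
After 3 (parentNode): img
After 4 (firstChild): form
After 5 (firstChild): footer
After 6 (previousSibling): footer (no-op, stayed)
After 7 (previousSibling): footer (no-op, stayed)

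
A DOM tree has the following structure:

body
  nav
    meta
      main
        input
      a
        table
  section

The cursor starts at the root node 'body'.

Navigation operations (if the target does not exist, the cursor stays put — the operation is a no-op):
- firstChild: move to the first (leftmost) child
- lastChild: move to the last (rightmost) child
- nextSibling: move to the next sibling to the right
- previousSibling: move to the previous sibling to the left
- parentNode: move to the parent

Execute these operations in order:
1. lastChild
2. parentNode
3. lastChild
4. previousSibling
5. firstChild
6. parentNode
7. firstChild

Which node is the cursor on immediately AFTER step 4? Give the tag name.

After 1 (lastChild): section
After 2 (parentNode): body
After 3 (lastChild): section
After 4 (previousSibling): nav

Answer: nav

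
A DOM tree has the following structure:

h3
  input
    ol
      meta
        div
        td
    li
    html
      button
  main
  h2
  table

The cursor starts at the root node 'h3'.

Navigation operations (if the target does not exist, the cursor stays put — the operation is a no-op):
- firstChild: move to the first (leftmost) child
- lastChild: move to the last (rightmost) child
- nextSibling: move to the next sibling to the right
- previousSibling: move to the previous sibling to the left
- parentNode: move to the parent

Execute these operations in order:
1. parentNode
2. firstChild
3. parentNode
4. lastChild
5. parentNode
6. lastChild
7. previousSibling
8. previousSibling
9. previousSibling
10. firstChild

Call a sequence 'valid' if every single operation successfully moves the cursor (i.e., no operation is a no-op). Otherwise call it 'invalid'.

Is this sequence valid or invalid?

After 1 (parentNode): h3 (no-op, stayed)
After 2 (firstChild): input
After 3 (parentNode): h3
After 4 (lastChild): table
After 5 (parentNode): h3
After 6 (lastChild): table
After 7 (previousSibling): h2
After 8 (previousSibling): main
After 9 (previousSibling): input
After 10 (firstChild): ol

Answer: invalid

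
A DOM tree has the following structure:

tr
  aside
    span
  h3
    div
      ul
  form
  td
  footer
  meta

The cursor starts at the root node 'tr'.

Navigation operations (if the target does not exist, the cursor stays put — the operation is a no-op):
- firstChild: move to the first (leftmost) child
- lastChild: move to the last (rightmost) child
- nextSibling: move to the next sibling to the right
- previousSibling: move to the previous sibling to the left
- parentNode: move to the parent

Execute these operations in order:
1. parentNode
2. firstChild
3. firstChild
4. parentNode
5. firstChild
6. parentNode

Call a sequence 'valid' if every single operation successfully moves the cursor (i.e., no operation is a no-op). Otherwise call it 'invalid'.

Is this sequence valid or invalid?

Answer: invalid

Derivation:
After 1 (parentNode): tr (no-op, stayed)
After 2 (firstChild): aside
After 3 (firstChild): span
After 4 (parentNode): aside
After 5 (firstChild): span
After 6 (parentNode): aside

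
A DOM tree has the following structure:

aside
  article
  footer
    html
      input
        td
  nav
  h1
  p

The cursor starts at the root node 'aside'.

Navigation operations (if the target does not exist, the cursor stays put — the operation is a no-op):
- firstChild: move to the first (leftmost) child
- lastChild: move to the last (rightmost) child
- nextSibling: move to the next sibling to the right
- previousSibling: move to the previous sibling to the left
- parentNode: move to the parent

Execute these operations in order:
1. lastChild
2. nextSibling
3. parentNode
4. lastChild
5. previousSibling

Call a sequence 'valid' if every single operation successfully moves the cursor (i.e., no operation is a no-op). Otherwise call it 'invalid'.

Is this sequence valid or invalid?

After 1 (lastChild): p
After 2 (nextSibling): p (no-op, stayed)
After 3 (parentNode): aside
After 4 (lastChild): p
After 5 (previousSibling): h1

Answer: invalid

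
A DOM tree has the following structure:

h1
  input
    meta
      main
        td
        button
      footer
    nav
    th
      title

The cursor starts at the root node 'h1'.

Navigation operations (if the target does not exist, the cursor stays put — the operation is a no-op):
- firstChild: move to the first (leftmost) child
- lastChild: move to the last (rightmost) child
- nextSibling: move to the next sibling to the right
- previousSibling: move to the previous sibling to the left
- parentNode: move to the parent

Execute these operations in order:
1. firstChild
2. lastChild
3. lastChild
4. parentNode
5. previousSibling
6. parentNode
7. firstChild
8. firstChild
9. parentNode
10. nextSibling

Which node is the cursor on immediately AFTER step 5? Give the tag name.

Answer: nav

Derivation:
After 1 (firstChild): input
After 2 (lastChild): th
After 3 (lastChild): title
After 4 (parentNode): th
After 5 (previousSibling): nav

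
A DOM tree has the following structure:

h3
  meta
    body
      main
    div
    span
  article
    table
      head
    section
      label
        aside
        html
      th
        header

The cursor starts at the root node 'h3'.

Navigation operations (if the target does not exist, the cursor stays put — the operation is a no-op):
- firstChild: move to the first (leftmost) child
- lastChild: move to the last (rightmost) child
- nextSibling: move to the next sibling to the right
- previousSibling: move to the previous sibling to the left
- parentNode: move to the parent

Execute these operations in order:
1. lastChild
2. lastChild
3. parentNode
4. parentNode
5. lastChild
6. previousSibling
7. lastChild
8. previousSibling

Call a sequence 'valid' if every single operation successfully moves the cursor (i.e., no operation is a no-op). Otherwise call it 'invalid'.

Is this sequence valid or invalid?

After 1 (lastChild): article
After 2 (lastChild): section
After 3 (parentNode): article
After 4 (parentNode): h3
After 5 (lastChild): article
After 6 (previousSibling): meta
After 7 (lastChild): span
After 8 (previousSibling): div

Answer: valid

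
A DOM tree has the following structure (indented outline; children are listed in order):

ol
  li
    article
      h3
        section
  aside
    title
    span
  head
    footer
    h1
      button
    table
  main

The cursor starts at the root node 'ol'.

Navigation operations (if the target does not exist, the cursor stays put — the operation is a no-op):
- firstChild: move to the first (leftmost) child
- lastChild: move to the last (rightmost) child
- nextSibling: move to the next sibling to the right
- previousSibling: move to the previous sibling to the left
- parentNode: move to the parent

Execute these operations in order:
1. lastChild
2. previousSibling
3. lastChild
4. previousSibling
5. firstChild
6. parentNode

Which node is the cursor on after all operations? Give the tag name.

After 1 (lastChild): main
After 2 (previousSibling): head
After 3 (lastChild): table
After 4 (previousSibling): h1
After 5 (firstChild): button
After 6 (parentNode): h1

Answer: h1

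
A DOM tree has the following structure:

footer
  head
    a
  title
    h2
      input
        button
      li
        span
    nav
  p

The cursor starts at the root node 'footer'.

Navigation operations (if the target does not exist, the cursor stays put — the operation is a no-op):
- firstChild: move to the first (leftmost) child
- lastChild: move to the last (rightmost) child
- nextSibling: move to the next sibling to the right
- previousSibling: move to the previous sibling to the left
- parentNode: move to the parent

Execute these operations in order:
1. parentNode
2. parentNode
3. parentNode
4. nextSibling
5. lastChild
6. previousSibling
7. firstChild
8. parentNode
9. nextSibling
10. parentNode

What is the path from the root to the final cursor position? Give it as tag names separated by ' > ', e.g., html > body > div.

After 1 (parentNode): footer (no-op, stayed)
After 2 (parentNode): footer (no-op, stayed)
After 3 (parentNode): footer (no-op, stayed)
After 4 (nextSibling): footer (no-op, stayed)
After 5 (lastChild): p
After 6 (previousSibling): title
After 7 (firstChild): h2
After 8 (parentNode): title
After 9 (nextSibling): p
After 10 (parentNode): footer

Answer: footer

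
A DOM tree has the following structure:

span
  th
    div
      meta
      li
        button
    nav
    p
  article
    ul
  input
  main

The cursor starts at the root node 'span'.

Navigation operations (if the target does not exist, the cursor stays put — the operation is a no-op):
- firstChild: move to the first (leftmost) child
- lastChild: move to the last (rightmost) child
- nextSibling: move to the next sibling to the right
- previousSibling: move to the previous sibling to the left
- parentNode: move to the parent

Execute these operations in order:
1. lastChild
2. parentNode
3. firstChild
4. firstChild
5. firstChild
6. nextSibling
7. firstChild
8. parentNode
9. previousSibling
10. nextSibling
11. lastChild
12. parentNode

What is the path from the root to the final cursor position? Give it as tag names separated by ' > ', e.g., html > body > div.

Answer: span > th > div > li

Derivation:
After 1 (lastChild): main
After 2 (parentNode): span
After 3 (firstChild): th
After 4 (firstChild): div
After 5 (firstChild): meta
After 6 (nextSibling): li
After 7 (firstChild): button
After 8 (parentNode): li
After 9 (previousSibling): meta
After 10 (nextSibling): li
After 11 (lastChild): button
After 12 (parentNode): li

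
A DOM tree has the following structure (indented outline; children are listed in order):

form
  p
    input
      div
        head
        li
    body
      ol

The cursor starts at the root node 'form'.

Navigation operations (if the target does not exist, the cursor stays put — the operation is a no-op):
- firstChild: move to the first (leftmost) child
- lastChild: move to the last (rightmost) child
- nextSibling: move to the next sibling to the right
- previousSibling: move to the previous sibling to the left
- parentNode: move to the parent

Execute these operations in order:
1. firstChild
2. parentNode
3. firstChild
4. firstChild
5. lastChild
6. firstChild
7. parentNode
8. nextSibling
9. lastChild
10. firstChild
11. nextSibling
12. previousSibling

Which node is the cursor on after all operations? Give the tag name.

After 1 (firstChild): p
After 2 (parentNode): form
After 3 (firstChild): p
After 4 (firstChild): input
After 5 (lastChild): div
After 6 (firstChild): head
After 7 (parentNode): div
After 8 (nextSibling): div (no-op, stayed)
After 9 (lastChild): li
After 10 (firstChild): li (no-op, stayed)
After 11 (nextSibling): li (no-op, stayed)
After 12 (previousSibling): head

Answer: head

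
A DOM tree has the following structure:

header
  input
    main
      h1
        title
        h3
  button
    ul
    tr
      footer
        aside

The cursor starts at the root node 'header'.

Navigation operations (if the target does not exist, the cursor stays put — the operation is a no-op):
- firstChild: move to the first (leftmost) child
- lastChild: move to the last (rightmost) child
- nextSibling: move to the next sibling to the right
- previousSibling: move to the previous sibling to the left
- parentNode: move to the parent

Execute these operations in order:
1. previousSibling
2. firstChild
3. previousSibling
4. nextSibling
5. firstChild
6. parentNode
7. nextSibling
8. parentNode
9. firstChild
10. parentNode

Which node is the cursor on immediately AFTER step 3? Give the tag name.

Answer: input

Derivation:
After 1 (previousSibling): header (no-op, stayed)
After 2 (firstChild): input
After 3 (previousSibling): input (no-op, stayed)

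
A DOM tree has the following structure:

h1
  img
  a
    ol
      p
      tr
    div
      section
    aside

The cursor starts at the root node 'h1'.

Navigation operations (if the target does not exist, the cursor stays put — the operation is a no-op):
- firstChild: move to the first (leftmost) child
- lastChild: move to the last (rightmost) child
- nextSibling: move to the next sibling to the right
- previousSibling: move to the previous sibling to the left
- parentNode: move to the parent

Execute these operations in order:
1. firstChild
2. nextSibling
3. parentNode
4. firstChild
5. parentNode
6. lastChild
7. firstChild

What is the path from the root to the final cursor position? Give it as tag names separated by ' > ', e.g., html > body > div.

After 1 (firstChild): img
After 2 (nextSibling): a
After 3 (parentNode): h1
After 4 (firstChild): img
After 5 (parentNode): h1
After 6 (lastChild): a
After 7 (firstChild): ol

Answer: h1 > a > ol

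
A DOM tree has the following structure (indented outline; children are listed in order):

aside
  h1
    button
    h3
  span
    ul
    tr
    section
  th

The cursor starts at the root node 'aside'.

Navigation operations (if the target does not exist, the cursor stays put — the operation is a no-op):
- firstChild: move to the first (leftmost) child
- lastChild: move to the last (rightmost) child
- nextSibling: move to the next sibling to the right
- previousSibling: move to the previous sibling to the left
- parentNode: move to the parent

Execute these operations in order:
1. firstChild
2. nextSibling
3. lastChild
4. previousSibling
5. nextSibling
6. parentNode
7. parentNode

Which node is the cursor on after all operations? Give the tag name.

Answer: aside

Derivation:
After 1 (firstChild): h1
After 2 (nextSibling): span
After 3 (lastChild): section
After 4 (previousSibling): tr
After 5 (nextSibling): section
After 6 (parentNode): span
After 7 (parentNode): aside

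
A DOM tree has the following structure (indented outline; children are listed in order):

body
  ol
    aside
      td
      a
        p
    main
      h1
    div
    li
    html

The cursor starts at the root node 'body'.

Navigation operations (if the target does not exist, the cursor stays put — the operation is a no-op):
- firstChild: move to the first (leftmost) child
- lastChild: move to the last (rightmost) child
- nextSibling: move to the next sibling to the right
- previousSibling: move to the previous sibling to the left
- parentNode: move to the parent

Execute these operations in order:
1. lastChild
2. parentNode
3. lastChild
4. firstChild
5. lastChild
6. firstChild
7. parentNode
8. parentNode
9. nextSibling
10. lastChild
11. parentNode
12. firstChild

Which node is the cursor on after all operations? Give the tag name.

After 1 (lastChild): ol
After 2 (parentNode): body
After 3 (lastChild): ol
After 4 (firstChild): aside
After 5 (lastChild): a
After 6 (firstChild): p
After 7 (parentNode): a
After 8 (parentNode): aside
After 9 (nextSibling): main
After 10 (lastChild): h1
After 11 (parentNode): main
After 12 (firstChild): h1

Answer: h1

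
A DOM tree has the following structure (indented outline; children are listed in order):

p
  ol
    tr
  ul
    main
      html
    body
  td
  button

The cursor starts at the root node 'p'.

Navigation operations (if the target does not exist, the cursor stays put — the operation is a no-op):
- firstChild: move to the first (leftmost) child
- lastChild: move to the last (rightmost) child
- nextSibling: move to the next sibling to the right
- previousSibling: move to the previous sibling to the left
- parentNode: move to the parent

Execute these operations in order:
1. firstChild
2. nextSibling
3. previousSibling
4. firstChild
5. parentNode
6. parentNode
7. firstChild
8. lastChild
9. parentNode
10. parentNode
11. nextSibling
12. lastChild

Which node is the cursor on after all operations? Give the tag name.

Answer: button

Derivation:
After 1 (firstChild): ol
After 2 (nextSibling): ul
After 3 (previousSibling): ol
After 4 (firstChild): tr
After 5 (parentNode): ol
After 6 (parentNode): p
After 7 (firstChild): ol
After 8 (lastChild): tr
After 9 (parentNode): ol
After 10 (parentNode): p
After 11 (nextSibling): p (no-op, stayed)
After 12 (lastChild): button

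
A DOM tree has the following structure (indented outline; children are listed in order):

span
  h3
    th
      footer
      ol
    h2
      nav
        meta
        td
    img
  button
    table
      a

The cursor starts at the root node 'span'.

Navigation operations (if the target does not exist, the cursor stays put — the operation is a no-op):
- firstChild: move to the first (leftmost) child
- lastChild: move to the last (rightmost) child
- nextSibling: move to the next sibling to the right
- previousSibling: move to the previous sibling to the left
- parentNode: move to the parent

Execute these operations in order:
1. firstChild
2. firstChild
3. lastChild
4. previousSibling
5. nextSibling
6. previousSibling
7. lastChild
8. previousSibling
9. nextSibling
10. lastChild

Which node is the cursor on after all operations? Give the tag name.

Answer: ol

Derivation:
After 1 (firstChild): h3
After 2 (firstChild): th
After 3 (lastChild): ol
After 4 (previousSibling): footer
After 5 (nextSibling): ol
After 6 (previousSibling): footer
After 7 (lastChild): footer (no-op, stayed)
After 8 (previousSibling): footer (no-op, stayed)
After 9 (nextSibling): ol
After 10 (lastChild): ol (no-op, stayed)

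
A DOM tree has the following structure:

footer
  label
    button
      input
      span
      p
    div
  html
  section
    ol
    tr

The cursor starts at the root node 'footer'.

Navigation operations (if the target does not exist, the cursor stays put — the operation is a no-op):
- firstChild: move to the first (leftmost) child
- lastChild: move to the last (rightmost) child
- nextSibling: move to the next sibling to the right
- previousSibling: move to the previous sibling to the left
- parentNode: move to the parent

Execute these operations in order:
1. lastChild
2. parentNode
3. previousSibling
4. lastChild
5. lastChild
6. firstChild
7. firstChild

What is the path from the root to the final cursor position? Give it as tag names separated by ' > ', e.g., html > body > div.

After 1 (lastChild): section
After 2 (parentNode): footer
After 3 (previousSibling): footer (no-op, stayed)
After 4 (lastChild): section
After 5 (lastChild): tr
After 6 (firstChild): tr (no-op, stayed)
After 7 (firstChild): tr (no-op, stayed)

Answer: footer > section > tr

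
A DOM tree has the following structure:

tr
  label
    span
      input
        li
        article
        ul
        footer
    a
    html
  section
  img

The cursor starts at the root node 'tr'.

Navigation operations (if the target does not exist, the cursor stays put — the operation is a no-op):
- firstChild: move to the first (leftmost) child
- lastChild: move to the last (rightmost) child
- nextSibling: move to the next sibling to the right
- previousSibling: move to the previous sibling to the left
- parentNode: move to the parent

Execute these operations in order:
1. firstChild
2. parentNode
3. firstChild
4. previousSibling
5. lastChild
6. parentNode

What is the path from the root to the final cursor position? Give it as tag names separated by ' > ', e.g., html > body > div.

Answer: tr > label

Derivation:
After 1 (firstChild): label
After 2 (parentNode): tr
After 3 (firstChild): label
After 4 (previousSibling): label (no-op, stayed)
After 5 (lastChild): html
After 6 (parentNode): label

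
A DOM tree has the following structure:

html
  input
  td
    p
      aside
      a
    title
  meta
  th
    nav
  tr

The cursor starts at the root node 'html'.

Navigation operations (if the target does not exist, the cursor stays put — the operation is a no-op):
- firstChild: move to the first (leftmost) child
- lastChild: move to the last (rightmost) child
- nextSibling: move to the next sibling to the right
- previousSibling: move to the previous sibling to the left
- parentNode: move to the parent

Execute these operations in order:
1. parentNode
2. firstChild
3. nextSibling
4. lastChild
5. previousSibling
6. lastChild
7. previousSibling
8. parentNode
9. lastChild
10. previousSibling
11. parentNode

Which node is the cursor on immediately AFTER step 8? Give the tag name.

After 1 (parentNode): html (no-op, stayed)
After 2 (firstChild): input
After 3 (nextSibling): td
After 4 (lastChild): title
After 5 (previousSibling): p
After 6 (lastChild): a
After 7 (previousSibling): aside
After 8 (parentNode): p

Answer: p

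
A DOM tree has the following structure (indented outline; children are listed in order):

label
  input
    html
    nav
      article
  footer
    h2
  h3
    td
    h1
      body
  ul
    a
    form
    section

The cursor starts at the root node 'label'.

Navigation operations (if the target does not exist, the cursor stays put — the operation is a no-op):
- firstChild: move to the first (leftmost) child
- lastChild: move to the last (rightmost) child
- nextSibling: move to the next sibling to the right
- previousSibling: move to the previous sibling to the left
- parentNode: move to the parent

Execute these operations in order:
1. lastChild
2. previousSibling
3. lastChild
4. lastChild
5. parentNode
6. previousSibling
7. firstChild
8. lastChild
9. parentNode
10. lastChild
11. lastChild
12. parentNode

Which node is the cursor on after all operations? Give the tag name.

Answer: h1

Derivation:
After 1 (lastChild): ul
After 2 (previousSibling): h3
After 3 (lastChild): h1
After 4 (lastChild): body
After 5 (parentNode): h1
After 6 (previousSibling): td
After 7 (firstChild): td (no-op, stayed)
After 8 (lastChild): td (no-op, stayed)
After 9 (parentNode): h3
After 10 (lastChild): h1
After 11 (lastChild): body
After 12 (parentNode): h1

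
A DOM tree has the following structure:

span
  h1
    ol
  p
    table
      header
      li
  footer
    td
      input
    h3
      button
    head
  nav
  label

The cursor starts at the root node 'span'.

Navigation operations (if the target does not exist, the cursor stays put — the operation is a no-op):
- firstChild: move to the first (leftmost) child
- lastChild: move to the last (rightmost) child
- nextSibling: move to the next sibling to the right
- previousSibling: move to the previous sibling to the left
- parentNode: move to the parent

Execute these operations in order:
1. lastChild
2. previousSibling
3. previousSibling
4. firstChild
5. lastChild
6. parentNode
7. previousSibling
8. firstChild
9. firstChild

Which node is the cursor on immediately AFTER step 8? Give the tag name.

After 1 (lastChild): label
After 2 (previousSibling): nav
After 3 (previousSibling): footer
After 4 (firstChild): td
After 5 (lastChild): input
After 6 (parentNode): td
After 7 (previousSibling): td (no-op, stayed)
After 8 (firstChild): input

Answer: input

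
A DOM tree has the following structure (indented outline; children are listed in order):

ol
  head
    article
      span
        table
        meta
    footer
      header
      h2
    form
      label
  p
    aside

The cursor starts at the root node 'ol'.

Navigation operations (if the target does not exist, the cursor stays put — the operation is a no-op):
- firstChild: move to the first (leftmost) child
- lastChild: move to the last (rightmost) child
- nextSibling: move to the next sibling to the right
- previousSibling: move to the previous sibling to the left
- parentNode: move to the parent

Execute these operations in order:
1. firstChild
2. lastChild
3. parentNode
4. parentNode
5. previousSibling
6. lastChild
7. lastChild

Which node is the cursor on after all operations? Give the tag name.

After 1 (firstChild): head
After 2 (lastChild): form
After 3 (parentNode): head
After 4 (parentNode): ol
After 5 (previousSibling): ol (no-op, stayed)
After 6 (lastChild): p
After 7 (lastChild): aside

Answer: aside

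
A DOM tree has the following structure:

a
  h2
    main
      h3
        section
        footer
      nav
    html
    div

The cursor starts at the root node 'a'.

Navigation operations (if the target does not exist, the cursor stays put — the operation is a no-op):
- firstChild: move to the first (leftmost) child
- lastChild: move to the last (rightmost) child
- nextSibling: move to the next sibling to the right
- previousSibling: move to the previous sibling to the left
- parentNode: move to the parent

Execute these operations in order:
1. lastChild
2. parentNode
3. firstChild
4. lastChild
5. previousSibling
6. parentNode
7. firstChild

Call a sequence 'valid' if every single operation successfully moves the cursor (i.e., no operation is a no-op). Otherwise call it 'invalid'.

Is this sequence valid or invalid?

After 1 (lastChild): h2
After 2 (parentNode): a
After 3 (firstChild): h2
After 4 (lastChild): div
After 5 (previousSibling): html
After 6 (parentNode): h2
After 7 (firstChild): main

Answer: valid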